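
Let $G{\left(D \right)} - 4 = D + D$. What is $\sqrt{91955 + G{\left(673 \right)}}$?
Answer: $\sqrt{93305} \approx 305.46$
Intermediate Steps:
$G{\left(D \right)} = 4 + 2 D$ ($G{\left(D \right)} = 4 + \left(D + D\right) = 4 + 2 D$)
$\sqrt{91955 + G{\left(673 \right)}} = \sqrt{91955 + \left(4 + 2 \cdot 673\right)} = \sqrt{91955 + \left(4 + 1346\right)} = \sqrt{91955 + 1350} = \sqrt{93305}$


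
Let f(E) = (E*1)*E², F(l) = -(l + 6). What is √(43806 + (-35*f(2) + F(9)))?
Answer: √43511 ≈ 208.59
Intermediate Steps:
F(l) = -6 - l (F(l) = -(6 + l) = -6 - l)
f(E) = E³ (f(E) = E*E² = E³)
√(43806 + (-35*f(2) + F(9))) = √(43806 + (-35*2³ + (-6 - 1*9))) = √(43806 + (-35*8 + (-6 - 9))) = √(43806 + (-280 - 15)) = √(43806 - 295) = √43511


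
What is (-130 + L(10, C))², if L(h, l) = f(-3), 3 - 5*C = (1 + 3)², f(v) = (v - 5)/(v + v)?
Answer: 148996/9 ≈ 16555.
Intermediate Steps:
f(v) = (-5 + v)/(2*v) (f(v) = (-5 + v)/((2*v)) = (-5 + v)*(1/(2*v)) = (-5 + v)/(2*v))
C = -13/5 (C = ⅗ - (1 + 3)²/5 = ⅗ - ⅕*4² = ⅗ - ⅕*16 = ⅗ - 16/5 = -13/5 ≈ -2.6000)
L(h, l) = 4/3 (L(h, l) = (½)*(-5 - 3)/(-3) = (½)*(-⅓)*(-8) = 4/3)
(-130 + L(10, C))² = (-130 + 4/3)² = (-386/3)² = 148996/9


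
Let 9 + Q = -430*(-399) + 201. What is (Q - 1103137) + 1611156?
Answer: 679781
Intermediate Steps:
Q = 171762 (Q = -9 + (-430*(-399) + 201) = -9 + (171570 + 201) = -9 + 171771 = 171762)
(Q - 1103137) + 1611156 = (171762 - 1103137) + 1611156 = -931375 + 1611156 = 679781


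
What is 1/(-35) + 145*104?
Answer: 527799/35 ≈ 15080.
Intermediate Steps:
1/(-35) + 145*104 = -1/35 + 15080 = 527799/35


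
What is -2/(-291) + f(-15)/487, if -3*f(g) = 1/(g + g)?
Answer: 29317/4251510 ≈ 0.0068957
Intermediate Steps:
f(g) = -1/(6*g) (f(g) = -1/(3*(g + g)) = -1/(2*g)/3 = -1/(6*g))
-2/(-291) + f(-15)/487 = -2/(-291) - ⅙/(-15)/487 = -2*(-1/291) - ⅙*(-1/15)*(1/487) = 2/291 + (1/90)*(1/487) = 2/291 + 1/43830 = 29317/4251510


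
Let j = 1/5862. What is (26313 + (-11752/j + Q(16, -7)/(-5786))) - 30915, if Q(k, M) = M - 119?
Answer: -199312731555/2893 ≈ -6.8895e+7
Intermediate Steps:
Q(k, M) = -119 + M
j = 1/5862 ≈ 0.00017059
(26313 + (-11752/j + Q(16, -7)/(-5786))) - 30915 = (26313 + (-11752/1/5862 + (-119 - 7)/(-5786))) - 30915 = (26313 + (-11752*5862 - 126*(-1/5786))) - 30915 = (26313 + (-68890224 + 63/2893)) - 30915 = (26313 - 199299417969/2893) - 30915 = -199223294460/2893 - 30915 = -199312731555/2893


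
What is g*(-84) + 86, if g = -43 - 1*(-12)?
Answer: 2690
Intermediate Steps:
g = -31 (g = -43 + 12 = -31)
g*(-84) + 86 = -31*(-84) + 86 = 2604 + 86 = 2690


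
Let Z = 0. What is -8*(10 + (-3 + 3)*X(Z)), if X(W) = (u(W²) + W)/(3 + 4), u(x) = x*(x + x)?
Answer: -80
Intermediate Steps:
u(x) = 2*x² (u(x) = x*(2*x) = 2*x²)
X(W) = W/7 + 2*W⁴/7 (X(W) = (2*(W²)² + W)/(3 + 4) = (2*W⁴ + W)/7 = (W + 2*W⁴)*(⅐) = W/7 + 2*W⁴/7)
-8*(10 + (-3 + 3)*X(Z)) = -8*(10 + (-3 + 3)*((⅐)*0*(1 + 2*0³))) = -8*(10 + 0*((⅐)*0*(1 + 2*0))) = -8*(10 + 0*((⅐)*0*(1 + 0))) = -8*(10 + 0*((⅐)*0*1)) = -8*(10 + 0*0) = -8*(10 + 0) = -8*10 = -80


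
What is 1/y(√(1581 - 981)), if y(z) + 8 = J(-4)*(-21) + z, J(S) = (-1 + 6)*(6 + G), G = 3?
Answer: -953/907609 - 10*√6/907609 ≈ -0.0010770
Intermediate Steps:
J(S) = 45 (J(S) = (-1 + 6)*(6 + 3) = 5*9 = 45)
y(z) = -953 + z (y(z) = -8 + (45*(-21) + z) = -8 + (-945 + z) = -953 + z)
1/y(√(1581 - 981)) = 1/(-953 + √(1581 - 981)) = 1/(-953 + √600) = 1/(-953 + 10*√6)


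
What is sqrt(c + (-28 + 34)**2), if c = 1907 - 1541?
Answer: sqrt(402) ≈ 20.050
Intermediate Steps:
c = 366
sqrt(c + (-28 + 34)**2) = sqrt(366 + (-28 + 34)**2) = sqrt(366 + 6**2) = sqrt(366 + 36) = sqrt(402)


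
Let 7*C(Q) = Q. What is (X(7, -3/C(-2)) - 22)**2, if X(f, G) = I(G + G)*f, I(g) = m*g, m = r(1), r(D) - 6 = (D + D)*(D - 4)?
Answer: 484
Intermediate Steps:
C(Q) = Q/7
r(D) = 6 + 2*D*(-4 + D) (r(D) = 6 + (D + D)*(D - 4) = 6 + (2*D)*(-4 + D) = 6 + 2*D*(-4 + D))
m = 0 (m = 6 - 8*1 + 2*1**2 = 6 - 8 + 2*1 = 6 - 8 + 2 = 0)
I(g) = 0 (I(g) = 0*g = 0)
X(f, G) = 0 (X(f, G) = 0*f = 0)
(X(7, -3/C(-2)) - 22)**2 = (0 - 22)**2 = (-22)**2 = 484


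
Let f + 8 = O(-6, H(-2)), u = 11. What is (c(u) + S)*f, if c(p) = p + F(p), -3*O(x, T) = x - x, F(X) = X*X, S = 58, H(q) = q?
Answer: -1520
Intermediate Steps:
F(X) = X²
O(x, T) = 0 (O(x, T) = -(x - x)/3 = -⅓*0 = 0)
f = -8 (f = -8 + 0 = -8)
c(p) = p + p²
(c(u) + S)*f = (11*(1 + 11) + 58)*(-8) = (11*12 + 58)*(-8) = (132 + 58)*(-8) = 190*(-8) = -1520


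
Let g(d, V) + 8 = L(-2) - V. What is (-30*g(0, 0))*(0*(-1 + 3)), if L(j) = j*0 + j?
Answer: 0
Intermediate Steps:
L(j) = j (L(j) = 0 + j = j)
g(d, V) = -10 - V (g(d, V) = -8 + (-2 - V) = -10 - V)
(-30*g(0, 0))*(0*(-1 + 3)) = (-30*(-10 - 1*0))*(0*(-1 + 3)) = (-30*(-10 + 0))*(0*2) = -30*(-10)*0 = 300*0 = 0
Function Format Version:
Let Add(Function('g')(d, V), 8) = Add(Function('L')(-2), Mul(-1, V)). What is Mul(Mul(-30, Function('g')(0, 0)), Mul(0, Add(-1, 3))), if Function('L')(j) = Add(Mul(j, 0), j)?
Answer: 0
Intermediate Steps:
Function('L')(j) = j (Function('L')(j) = Add(0, j) = j)
Function('g')(d, V) = Add(-10, Mul(-1, V)) (Function('g')(d, V) = Add(-8, Add(-2, Mul(-1, V))) = Add(-10, Mul(-1, V)))
Mul(Mul(-30, Function('g')(0, 0)), Mul(0, Add(-1, 3))) = Mul(Mul(-30, Add(-10, Mul(-1, 0))), Mul(0, Add(-1, 3))) = Mul(Mul(-30, Add(-10, 0)), Mul(0, 2)) = Mul(Mul(-30, -10), 0) = Mul(300, 0) = 0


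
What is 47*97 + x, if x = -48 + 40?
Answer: 4551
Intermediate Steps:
x = -8
47*97 + x = 47*97 - 8 = 4559 - 8 = 4551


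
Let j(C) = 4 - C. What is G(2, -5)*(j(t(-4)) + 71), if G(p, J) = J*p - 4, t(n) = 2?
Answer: -1022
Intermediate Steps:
G(p, J) = -4 + J*p
G(2, -5)*(j(t(-4)) + 71) = (-4 - 5*2)*((4 - 1*2) + 71) = (-4 - 10)*((4 - 2) + 71) = -14*(2 + 71) = -14*73 = -1022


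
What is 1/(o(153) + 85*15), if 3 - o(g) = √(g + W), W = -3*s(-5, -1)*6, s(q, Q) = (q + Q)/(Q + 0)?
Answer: 142/181471 + √5/544413 ≈ 0.00078660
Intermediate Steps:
s(q, Q) = (Q + q)/Q
W = -108 (W = -3*(-1 - 5)/(-1)*6 = -(-3)*(-6)*6 = -3*6*6 = -18*6 = -108)
o(g) = 3 - √(-108 + g) (o(g) = 3 - √(g - 108) = 3 - √(-108 + g))
1/(o(153) + 85*15) = 1/((3 - √(-108 + 153)) + 85*15) = 1/((3 - √45) + 1275) = 1/((3 - 3*√5) + 1275) = 1/(1278 - 3*√5)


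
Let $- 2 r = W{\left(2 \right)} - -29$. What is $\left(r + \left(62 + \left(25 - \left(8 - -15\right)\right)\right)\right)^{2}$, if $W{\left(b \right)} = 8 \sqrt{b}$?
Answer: $\frac{9929}{4} - 396 \sqrt{2} \approx 1922.2$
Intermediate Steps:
$r = - \frac{29}{2} - 4 \sqrt{2}$ ($r = - \frac{8 \sqrt{2} - -29}{2} = - \frac{8 \sqrt{2} + 29}{2} = - \frac{29 + 8 \sqrt{2}}{2} = - \frac{29}{2} - 4 \sqrt{2} \approx -20.157$)
$\left(r + \left(62 + \left(25 - \left(8 - -15\right)\right)\right)\right)^{2} = \left(\left(- \frac{29}{2} - 4 \sqrt{2}\right) + \left(62 + \left(25 - \left(8 - -15\right)\right)\right)\right)^{2} = \left(\left(- \frac{29}{2} - 4 \sqrt{2}\right) + \left(62 + \left(25 - \left(8 + 15\right)\right)\right)\right)^{2} = \left(\left(- \frac{29}{2} - 4 \sqrt{2}\right) + \left(62 + \left(25 - 23\right)\right)\right)^{2} = \left(\left(- \frac{29}{2} - 4 \sqrt{2}\right) + \left(62 + 2\right)\right)^{2} = \left(\left(- \frac{29}{2} - 4 \sqrt{2}\right) + 64\right)^{2} = \left(\frac{99}{2} - 4 \sqrt{2}\right)^{2}$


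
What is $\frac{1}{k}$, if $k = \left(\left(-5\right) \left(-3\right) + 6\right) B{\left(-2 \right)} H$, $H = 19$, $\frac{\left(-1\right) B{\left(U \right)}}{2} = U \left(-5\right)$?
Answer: $- \frac{1}{7980} \approx -0.00012531$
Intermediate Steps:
$B{\left(U \right)} = 10 U$ ($B{\left(U \right)} = - 2 U \left(-5\right) = - 2 \left(- 5 U\right) = 10 U$)
$k = -7980$ ($k = \left(\left(-5\right) \left(-3\right) + 6\right) 10 \left(-2\right) 19 = \left(15 + 6\right) \left(-20\right) 19 = 21 \left(-20\right) 19 = \left(-420\right) 19 = -7980$)
$\frac{1}{k} = \frac{1}{-7980} = - \frac{1}{7980}$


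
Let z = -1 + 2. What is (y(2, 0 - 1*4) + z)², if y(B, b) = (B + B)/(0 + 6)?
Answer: 25/9 ≈ 2.7778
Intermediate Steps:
y(B, b) = B/3 (y(B, b) = (2*B)/6 = (2*B)*(⅙) = B/3)
z = 1
(y(2, 0 - 1*4) + z)² = ((⅓)*2 + 1)² = (⅔ + 1)² = (5/3)² = 25/9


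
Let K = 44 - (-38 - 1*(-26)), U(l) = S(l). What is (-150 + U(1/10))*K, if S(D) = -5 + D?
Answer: -43372/5 ≈ -8674.4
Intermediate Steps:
U(l) = -5 + l
K = 56 (K = 44 - (-38 + 26) = 44 - 1*(-12) = 44 + 12 = 56)
(-150 + U(1/10))*K = (-150 + (-5 + 1/10))*56 = (-150 + (-5 + ⅒))*56 = (-150 - 49/10)*56 = -1549/10*56 = -43372/5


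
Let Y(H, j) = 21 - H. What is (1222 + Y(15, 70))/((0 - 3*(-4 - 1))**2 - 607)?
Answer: -614/191 ≈ -3.2147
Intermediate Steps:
(1222 + Y(15, 70))/((0 - 3*(-4 - 1))**2 - 607) = (1222 + (21 - 1*15))/((0 - 3*(-4 - 1))**2 - 607) = (1222 + (21 - 15))/((0 - 3*(-5))**2 - 607) = (1222 + 6)/((0 + 15)**2 - 607) = 1228/(15**2 - 607) = 1228/(225 - 607) = 1228/(-382) = 1228*(-1/382) = -614/191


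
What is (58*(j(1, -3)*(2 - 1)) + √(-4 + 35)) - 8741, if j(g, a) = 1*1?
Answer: -8683 + √31 ≈ -8677.4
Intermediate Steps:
j(g, a) = 1
(58*(j(1, -3)*(2 - 1)) + √(-4 + 35)) - 8741 = (58*(1*(2 - 1)) + √(-4 + 35)) - 8741 = (58*(1*1) + √31) - 8741 = (58*1 + √31) - 8741 = (58 + √31) - 8741 = -8683 + √31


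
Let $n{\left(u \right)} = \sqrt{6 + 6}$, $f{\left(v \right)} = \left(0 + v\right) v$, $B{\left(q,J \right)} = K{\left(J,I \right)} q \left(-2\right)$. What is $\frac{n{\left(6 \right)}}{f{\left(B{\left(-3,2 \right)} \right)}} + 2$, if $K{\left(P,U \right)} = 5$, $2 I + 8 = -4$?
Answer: $2 + \frac{\sqrt{3}}{450} \approx 2.0038$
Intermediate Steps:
$I = -6$ ($I = -4 + \frac{1}{2} \left(-4\right) = -4 - 2 = -6$)
$B{\left(q,J \right)} = - 10 q$ ($B{\left(q,J \right)} = 5 q \left(-2\right) = - 10 q$)
$f{\left(v \right)} = v^{2}$ ($f{\left(v \right)} = v v = v^{2}$)
$n{\left(u \right)} = 2 \sqrt{3}$ ($n{\left(u \right)} = \sqrt{12} = 2 \sqrt{3}$)
$\frac{n{\left(6 \right)}}{f{\left(B{\left(-3,2 \right)} \right)}} + 2 = \frac{2 \sqrt{3}}{\left(\left(-10\right) \left(-3\right)\right)^{2}} + 2 = \frac{2 \sqrt{3}}{30^{2}} + 2 = \frac{2 \sqrt{3}}{900} + 2 = \frac{\sqrt{3}}{450} + 2 = 2 + \frac{\sqrt{3}}{450}$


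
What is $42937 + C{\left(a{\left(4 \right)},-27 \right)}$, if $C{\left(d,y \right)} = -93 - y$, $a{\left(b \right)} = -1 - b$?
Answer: $42871$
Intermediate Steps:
$42937 + C{\left(a{\left(4 \right)},-27 \right)} = 42937 - 66 = 42871$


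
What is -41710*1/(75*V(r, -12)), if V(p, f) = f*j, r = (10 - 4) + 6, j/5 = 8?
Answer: 4171/3600 ≈ 1.1586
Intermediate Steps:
j = 40 (j = 5*8 = 40)
r = 12 (r = 6 + 6 = 12)
V(p, f) = 40*f (V(p, f) = f*40 = 40*f)
-41710*1/(75*V(r, -12)) = -41710/(75*(40*(-12))) = -41710/(75*(-480)) = -41710/(-36000) = -41710*(-1/36000) = 4171/3600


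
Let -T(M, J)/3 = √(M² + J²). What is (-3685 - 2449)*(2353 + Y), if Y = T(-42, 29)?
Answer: -14433302 + 18402*√2605 ≈ -1.3494e+7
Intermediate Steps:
T(M, J) = -3*√(J² + M²) (T(M, J) = -3*√(M² + J²) = -3*√(J² + M²))
Y = -3*√2605 (Y = -3*√(29² + (-42)²) = -3*√(841 + 1764) = -3*√2605 ≈ -153.12)
(-3685 - 2449)*(2353 + Y) = (-3685 - 2449)*(2353 - 3*√2605) = -6134*(2353 - 3*√2605) = -14433302 + 18402*√2605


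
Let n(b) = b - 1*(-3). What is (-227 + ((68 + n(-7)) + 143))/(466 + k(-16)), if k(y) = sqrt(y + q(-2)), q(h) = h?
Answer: -4660/108587 + 30*I*sqrt(2)/108587 ≈ -0.042915 + 0.00039071*I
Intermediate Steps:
n(b) = 3 + b (n(b) = b + 3 = 3 + b)
k(y) = sqrt(-2 + y) (k(y) = sqrt(y - 2) = sqrt(-2 + y))
(-227 + ((68 + n(-7)) + 143))/(466 + k(-16)) = (-227 + ((68 + (3 - 7)) + 143))/(466 + sqrt(-2 - 16)) = (-227 + ((68 - 4) + 143))/(466 + sqrt(-18)) = (-227 + (64 + 143))/(466 + 3*I*sqrt(2)) = (-227 + 207)/(466 + 3*I*sqrt(2)) = -20/(466 + 3*I*sqrt(2))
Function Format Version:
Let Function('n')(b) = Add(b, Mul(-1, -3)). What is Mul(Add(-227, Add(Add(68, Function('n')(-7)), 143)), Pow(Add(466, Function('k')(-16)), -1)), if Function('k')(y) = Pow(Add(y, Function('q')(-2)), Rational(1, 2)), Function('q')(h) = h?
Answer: Add(Rational(-4660, 108587), Mul(Rational(30, 108587), I, Pow(2, Rational(1, 2)))) ≈ Add(-0.042915, Mul(0.00039071, I))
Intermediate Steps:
Function('n')(b) = Add(3, b) (Function('n')(b) = Add(b, 3) = Add(3, b))
Function('k')(y) = Pow(Add(-2, y), Rational(1, 2)) (Function('k')(y) = Pow(Add(y, -2), Rational(1, 2)) = Pow(Add(-2, y), Rational(1, 2)))
Mul(Add(-227, Add(Add(68, Function('n')(-7)), 143)), Pow(Add(466, Function('k')(-16)), -1)) = Mul(Add(-227, Add(Add(68, Add(3, -7)), 143)), Pow(Add(466, Pow(Add(-2, -16), Rational(1, 2))), -1)) = Mul(Add(-227, Add(Add(68, -4), 143)), Pow(Add(466, Pow(-18, Rational(1, 2))), -1)) = Mul(Add(-227, Add(64, 143)), Pow(Add(466, Mul(3, I, Pow(2, Rational(1, 2)))), -1)) = Mul(Add(-227, 207), Pow(Add(466, Mul(3, I, Pow(2, Rational(1, 2)))), -1)) = Mul(-20, Pow(Add(466, Mul(3, I, Pow(2, Rational(1, 2)))), -1))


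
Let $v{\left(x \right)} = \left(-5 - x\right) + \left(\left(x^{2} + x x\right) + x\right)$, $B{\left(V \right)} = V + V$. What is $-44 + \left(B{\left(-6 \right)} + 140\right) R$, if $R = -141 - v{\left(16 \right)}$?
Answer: $-82988$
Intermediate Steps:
$B{\left(V \right)} = 2 V$
$v{\left(x \right)} = -5 + 2 x^{2}$ ($v{\left(x \right)} = \left(-5 - x\right) + \left(\left(x^{2} + x^{2}\right) + x\right) = \left(-5 - x\right) + \left(2 x^{2} + x\right) = \left(-5 - x\right) + \left(x + 2 x^{2}\right) = -5 + 2 x^{2}$)
$R = -648$ ($R = -141 - \left(-5 + 2 \cdot 16^{2}\right) = -141 - \left(-5 + 2 \cdot 256\right) = -141 - \left(-5 + 512\right) = -141 - 507 = -648$)
$-44 + \left(B{\left(-6 \right)} + 140\right) R = -44 + \left(2 \left(-6\right) + 140\right) \left(-648\right) = -44 + \left(-12 + 140\right) \left(-648\right) = -44 + 128 \left(-648\right) = -44 - 82944 = -82988$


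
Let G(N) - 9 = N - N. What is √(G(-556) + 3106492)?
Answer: √3106501 ≈ 1762.5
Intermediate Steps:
G(N) = 9 (G(N) = 9 + (N - N) = 9 + 0 = 9)
√(G(-556) + 3106492) = √(9 + 3106492) = √3106501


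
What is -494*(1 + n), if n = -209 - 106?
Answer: 155116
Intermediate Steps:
n = -315
-494*(1 + n) = -494*(1 - 315) = -494*(-314) = -1*(-155116) = 155116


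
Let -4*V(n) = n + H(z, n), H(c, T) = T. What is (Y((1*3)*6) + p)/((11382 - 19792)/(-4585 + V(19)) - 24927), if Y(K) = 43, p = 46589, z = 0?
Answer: -428501448/229037383 ≈ -1.8709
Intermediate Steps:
V(n) = -n/2 (V(n) = -(n + n)/4 = -n/2)
(Y((1*3)*6) + p)/((11382 - 19792)/(-4585 + V(19)) - 24927) = (43 + 46589)/((11382 - 19792)/(-4585 - 1/2*19) - 24927) = 46632/(-8410/(-4585 - 19/2) - 24927) = 46632/(-8410/(-9189/2) - 24927) = 46632/(-8410*(-2/9189) - 24927) = 46632/(16820/9189 - 24927) = 46632/(-229037383/9189) = 46632*(-9189/229037383) = -428501448/229037383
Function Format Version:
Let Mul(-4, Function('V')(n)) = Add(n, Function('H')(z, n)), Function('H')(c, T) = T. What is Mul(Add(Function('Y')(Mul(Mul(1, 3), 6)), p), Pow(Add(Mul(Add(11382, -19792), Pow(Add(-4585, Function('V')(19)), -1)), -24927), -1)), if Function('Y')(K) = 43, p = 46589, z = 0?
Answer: Rational(-428501448, 229037383) ≈ -1.8709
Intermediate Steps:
Function('V')(n) = Mul(Rational(-1, 2), n) (Function('V')(n) = Mul(Rational(-1, 4), Add(n, n)) = Mul(Rational(-1, 4), Mul(2, n)) = Mul(Rational(-1, 2), n))
Mul(Add(Function('Y')(Mul(Mul(1, 3), 6)), p), Pow(Add(Mul(Add(11382, -19792), Pow(Add(-4585, Function('V')(19)), -1)), -24927), -1)) = Mul(Add(43, 46589), Pow(Add(Mul(Add(11382, -19792), Pow(Add(-4585, Mul(Rational(-1, 2), 19)), -1)), -24927), -1)) = Mul(46632, Pow(Add(Mul(-8410, Pow(Add(-4585, Rational(-19, 2)), -1)), -24927), -1)) = Mul(46632, Pow(Add(Mul(-8410, Pow(Rational(-9189, 2), -1)), -24927), -1)) = Mul(46632, Pow(Add(Mul(-8410, Rational(-2, 9189)), -24927), -1)) = Mul(46632, Pow(Add(Rational(16820, 9189), -24927), -1)) = Mul(46632, Pow(Rational(-229037383, 9189), -1)) = Mul(46632, Rational(-9189, 229037383)) = Rational(-428501448, 229037383)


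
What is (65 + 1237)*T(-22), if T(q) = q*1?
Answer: -28644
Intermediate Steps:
T(q) = q
(65 + 1237)*T(-22) = (65 + 1237)*(-22) = 1302*(-22) = -28644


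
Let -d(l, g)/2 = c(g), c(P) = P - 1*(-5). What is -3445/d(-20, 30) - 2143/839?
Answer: 548069/11746 ≈ 46.660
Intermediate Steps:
c(P) = 5 + P (c(P) = P + 5 = 5 + P)
d(l, g) = -10 - 2*g (d(l, g) = -2*(5 + g) = -10 - 2*g)
-3445/d(-20, 30) - 2143/839 = -3445/(-10 - 2*30) - 2143/839 = -3445/(-10 - 60) - 2143*1/839 = -3445/(-70) - 2143/839 = -3445*(-1/70) - 2143/839 = 689/14 - 2143/839 = 548069/11746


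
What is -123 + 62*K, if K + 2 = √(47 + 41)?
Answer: -247 + 124*√22 ≈ 334.61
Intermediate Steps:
K = -2 + 2*√22 (K = -2 + √(47 + 41) = -2 + √88 = -2 + 2*√22 ≈ 7.3808)
-123 + 62*K = -123 + 62*(-2 + 2*√22) = -123 + (-124 + 124*√22) = -247 + 124*√22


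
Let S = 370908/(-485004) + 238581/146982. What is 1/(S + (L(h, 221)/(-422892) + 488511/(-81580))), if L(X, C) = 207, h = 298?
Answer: -13953357888918305/71583032070113456 ≈ -0.19493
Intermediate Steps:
S = 1699887213/1980190498 (S = 370908*(-1/485004) + 238581*(1/146982) = -30909/40417 + 79527/48994 = 1699887213/1980190498 ≈ 0.85845)
1/(S + (L(h, 221)/(-422892) + 488511/(-81580))) = 1/(1699887213/1980190498 + (207/(-422892) + 488511/(-81580))) = 1/(1699887213/1980190498 + (207*(-1/422892) + 488511*(-1/81580))) = 1/(1699887213/1980190498 + (-23/46988 - 488511/81580)) = 1/(1699887213/1980190498 - 2869503901/479160130) = 1/(-71583032070113456/13953357888918305) = -13953357888918305/71583032070113456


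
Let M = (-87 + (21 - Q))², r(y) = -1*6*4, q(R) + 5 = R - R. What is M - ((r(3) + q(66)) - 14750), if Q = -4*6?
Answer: 16543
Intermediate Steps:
q(R) = -5 (q(R) = -5 + (R - R) = -5 + 0 = -5)
r(y) = -24 (r(y) = -6*4 = -24)
Q = -24
M = 1764 (M = (-87 + (21 - 1*(-24)))² = (-87 + (21 + 24))² = (-87 + 45)² = (-42)² = 1764)
M - ((r(3) + q(66)) - 14750) = 1764 - ((-24 - 5) - 14750) = 1764 - (-29 - 14750) = 1764 - 1*(-14779) = 1764 + 14779 = 16543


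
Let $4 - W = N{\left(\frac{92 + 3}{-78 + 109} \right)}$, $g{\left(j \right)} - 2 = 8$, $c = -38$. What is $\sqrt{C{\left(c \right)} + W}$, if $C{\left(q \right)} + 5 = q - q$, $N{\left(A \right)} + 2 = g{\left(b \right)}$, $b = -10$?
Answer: $3 i \approx 3.0 i$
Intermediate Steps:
$g{\left(j \right)} = 10$ ($g{\left(j \right)} = 2 + 8 = 10$)
$N{\left(A \right)} = 8$ ($N{\left(A \right)} = -2 + 10 = 8$)
$W = -4$ ($W = 4 - 8 = -4$)
$C{\left(q \right)} = -5$ ($C{\left(q \right)} = -5 + \left(q - q\right) = -5 + 0 = -5$)
$\sqrt{C{\left(c \right)} + W} = \sqrt{-5 - 4} = \sqrt{-9} = 3 i$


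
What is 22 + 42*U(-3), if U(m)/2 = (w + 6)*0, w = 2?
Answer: 22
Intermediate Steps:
U(m) = 0 (U(m) = 2*((2 + 6)*0) = 2*(8*0) = 2*0 = 0)
22 + 42*U(-3) = 22 + 42*0 = 22 + 0 = 22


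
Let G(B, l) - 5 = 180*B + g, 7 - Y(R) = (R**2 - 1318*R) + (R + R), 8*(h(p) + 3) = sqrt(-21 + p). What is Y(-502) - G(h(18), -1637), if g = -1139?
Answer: -910955 - 45*I*sqrt(3)/2 ≈ -9.1096e+5 - 38.971*I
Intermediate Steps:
h(p) = -3 + sqrt(-21 + p)/8
Y(R) = 7 - R**2 + 1316*R (Y(R) = 7 - ((R**2 - 1318*R) + (R + R)) = 7 - ((R**2 - 1318*R) + 2*R) = 7 - (R**2 - 1316*R) = 7 + (-R**2 + 1316*R) = 7 - R**2 + 1316*R)
G(B, l) = -1134 + 180*B (G(B, l) = 5 + (180*B - 1139) = 5 + (-1139 + 180*B) = -1134 + 180*B)
Y(-502) - G(h(18), -1637) = (7 - 1*(-502)**2 + 1316*(-502)) - (-1134 + 180*(-3 + sqrt(-21 + 18)/8)) = (7 - 1*252004 - 660632) - (-1134 + 180*(-3 + sqrt(-3)/8)) = (7 - 252004 - 660632) - (-1134 + 180*(-3 + (I*sqrt(3))/8)) = -912629 - (-1134 + 180*(-3 + I*sqrt(3)/8)) = -912629 - (-1134 + (-540 + 45*I*sqrt(3)/2)) = -912629 - (-1674 + 45*I*sqrt(3)/2) = -912629 + (1674 - 45*I*sqrt(3)/2) = -910955 - 45*I*sqrt(3)/2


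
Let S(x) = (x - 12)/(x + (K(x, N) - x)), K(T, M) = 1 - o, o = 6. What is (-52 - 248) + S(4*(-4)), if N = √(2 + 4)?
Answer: -1472/5 ≈ -294.40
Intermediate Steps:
N = √6 ≈ 2.4495
K(T, M) = -5 (K(T, M) = 1 - 1*6 = 1 - 6 = -5)
S(x) = 12/5 - x/5 (S(x) = (x - 12)/(x + (-5 - x)) = (-12 + x)/(-5) = (-12 + x)*(-⅕) = 12/5 - x/5)
(-52 - 248) + S(4*(-4)) = (-52 - 248) + (12/5 - 4*(-4)/5) = -300 + (12/5 - ⅕*(-16)) = -300 + (12/5 + 16/5) = -300 + 28/5 = -1472/5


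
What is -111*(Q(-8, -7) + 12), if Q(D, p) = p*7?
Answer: 4107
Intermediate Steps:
Q(D, p) = 7*p
-111*(Q(-8, -7) + 12) = -111*(7*(-7) + 12) = -111*(-49 + 12) = -111*(-37) = 4107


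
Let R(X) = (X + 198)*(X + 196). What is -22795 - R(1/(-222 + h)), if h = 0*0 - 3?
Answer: -3118563226/50625 ≈ -61601.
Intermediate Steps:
h = -3 (h = 0 - 3 = -3)
R(X) = (196 + X)*(198 + X) (R(X) = (198 + X)*(196 + X) = (196 + X)*(198 + X))
-22795 - R(1/(-222 + h)) = -22795 - (38808 + (1/(-222 - 3))² + 394/(-222 - 3)) = -22795 - (38808 + (1/(-225))² + 394/(-225)) = -22795 - (38808 + (-1/225)² + 394*(-1/225)) = -22795 - (38808 + 1/50625 - 394/225) = -22795 - 1*1964566351/50625 = -22795 - 1964566351/50625 = -3118563226/50625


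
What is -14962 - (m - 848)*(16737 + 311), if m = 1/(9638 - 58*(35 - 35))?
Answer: 69594746174/4819 ≈ 1.4442e+7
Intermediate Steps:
m = 1/9638 (m = 1/(9638 - 58*0) = 1/(9638 + 0) = 1/9638 ≈ 0.00010376)
-14962 - (m - 848)*(16737 + 311) = -14962 - (1/9638 - 848)*(16737 + 311) = -14962 - (-8173023)*17048/9638 = -14962 - 1*(-69666848052/4819) = -14962 + 69666848052/4819 = 69594746174/4819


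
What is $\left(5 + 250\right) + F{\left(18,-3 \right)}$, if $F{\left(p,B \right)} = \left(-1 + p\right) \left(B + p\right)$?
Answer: $510$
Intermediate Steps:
$\left(5 + 250\right) + F{\left(18,-3 \right)} = \left(5 + 250\right) - \left(69 - 324\right) = 255 + \left(324 + 3 - 18 - 54\right) = 255 + 255 = 510$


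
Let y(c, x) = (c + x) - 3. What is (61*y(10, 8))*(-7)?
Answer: -6405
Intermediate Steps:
y(c, x) = -3 + c + x
(61*y(10, 8))*(-7) = (61*(-3 + 10 + 8))*(-7) = (61*15)*(-7) = 915*(-7) = -6405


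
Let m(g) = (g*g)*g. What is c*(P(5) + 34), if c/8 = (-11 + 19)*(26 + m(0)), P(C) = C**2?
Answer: 98176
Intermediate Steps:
m(g) = g**3 (m(g) = g**2*g = g**3)
c = 1664 (c = 8*((-11 + 19)*(26 + 0**3)) = 8*(8*(26 + 0)) = 8*(8*26) = 8*208 = 1664)
c*(P(5) + 34) = 1664*(5**2 + 34) = 1664*(25 + 34) = 1664*59 = 98176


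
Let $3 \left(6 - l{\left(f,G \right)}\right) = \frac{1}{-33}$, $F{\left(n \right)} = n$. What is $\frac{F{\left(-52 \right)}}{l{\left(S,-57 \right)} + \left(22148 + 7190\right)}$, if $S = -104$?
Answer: $- \frac{5148}{2905057} \approx -0.0017721$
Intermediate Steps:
$l{\left(f,G \right)} = \frac{595}{99}$ ($l{\left(f,G \right)} = 6 - \frac{1}{3 \left(-33\right)} = 6 - - \frac{1}{99} = 6 + \frac{1}{99} = \frac{595}{99}$)
$\frac{F{\left(-52 \right)}}{l{\left(S,-57 \right)} + \left(22148 + 7190\right)} = - \frac{52}{\frac{595}{99} + \left(22148 + 7190\right)} = - \frac{52}{\frac{595}{99} + 29338} = - \frac{52}{\frac{2905057}{99}} = \left(-52\right) \frac{99}{2905057} = - \frac{5148}{2905057}$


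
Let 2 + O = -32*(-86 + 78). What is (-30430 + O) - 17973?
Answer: -48149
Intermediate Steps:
O = 254 (O = -2 - 32*(-86 + 78) = -2 - 32*(-8) = -2 + 256 = 254)
(-30430 + O) - 17973 = (-30430 + 254) - 17973 = -30176 - 17973 = -48149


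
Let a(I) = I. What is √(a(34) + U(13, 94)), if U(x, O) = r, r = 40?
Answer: √74 ≈ 8.6023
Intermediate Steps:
U(x, O) = 40
√(a(34) + U(13, 94)) = √(34 + 40) = √74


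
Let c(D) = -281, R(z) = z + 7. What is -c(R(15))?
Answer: 281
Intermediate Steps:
R(z) = 7 + z
-c(R(15)) = -1*(-281) = 281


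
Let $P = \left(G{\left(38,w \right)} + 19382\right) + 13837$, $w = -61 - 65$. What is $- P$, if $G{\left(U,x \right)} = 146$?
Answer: $-33365$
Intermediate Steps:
$w = -126$ ($w = -61 - 65 = -126$)
$P = 33365$ ($P = \left(146 + 19382\right) + 13837 = 19528 + 13837 = 33365$)
$- P = \left(-1\right) 33365 = -33365$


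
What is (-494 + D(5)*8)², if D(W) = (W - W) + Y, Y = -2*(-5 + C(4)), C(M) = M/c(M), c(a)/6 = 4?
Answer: 1562500/9 ≈ 1.7361e+5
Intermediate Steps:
c(a) = 24 (c(a) = 6*4 = 24)
C(M) = M/24
Y = 29/3 (Y = -2*(-5 + (1/24)*4) = -2*(-5 + ⅙) = -2*(-29/6) = 29/3 ≈ 9.6667)
D(W) = 29/3 (D(W) = (W - W) + 29/3 = 0 + 29/3 = 29/3)
(-494 + D(5)*8)² = (-494 + (29/3)*8)² = (-494 + 232/3)² = (-1250/3)² = 1562500/9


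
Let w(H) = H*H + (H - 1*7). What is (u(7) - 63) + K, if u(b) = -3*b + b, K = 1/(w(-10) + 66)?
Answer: -11472/149 ≈ -76.993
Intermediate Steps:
w(H) = -7 + H + H² (w(H) = H² + (H - 7) = H² + (-7 + H) = -7 + H + H²)
K = 1/149 (K = 1/((-7 - 10 + (-10)²) + 66) = 1/((-7 - 10 + 100) + 66) = 1/(83 + 66) = 1/149 ≈ 0.0067114)
u(b) = -2*b
(u(7) - 63) + K = (-2*7 - 63) + 1/149 = (-14 - 63) + 1/149 = -77 + 1/149 = -11472/149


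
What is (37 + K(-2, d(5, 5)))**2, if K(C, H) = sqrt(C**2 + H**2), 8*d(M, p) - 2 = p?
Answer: (296 + sqrt(305))**2/64 ≈ 1535.3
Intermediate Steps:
d(M, p) = 1/4 + p/8
(37 + K(-2, d(5, 5)))**2 = (37 + sqrt((-2)**2 + (1/4 + (1/8)*5)**2))**2 = (37 + sqrt(4 + (1/4 + 5/8)**2))**2 = (37 + sqrt(4 + (7/8)**2))**2 = (37 + sqrt(4 + 49/64))**2 = (37 + sqrt(305/64))**2 = (37 + sqrt(305)/8)**2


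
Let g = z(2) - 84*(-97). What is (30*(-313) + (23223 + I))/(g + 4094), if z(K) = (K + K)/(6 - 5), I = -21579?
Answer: -1291/2041 ≈ -0.63253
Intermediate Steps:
z(K) = 2*K (z(K) = (2*K)/1 = (2*K)*1 = 2*K)
g = 8152 (g = 2*2 - 84*(-97) = 4 + 8148 = 8152)
(30*(-313) + (23223 + I))/(g + 4094) = (30*(-313) + (23223 - 21579))/(8152 + 4094) = (-9390 + 1644)/12246 = -7746*1/12246 = -1291/2041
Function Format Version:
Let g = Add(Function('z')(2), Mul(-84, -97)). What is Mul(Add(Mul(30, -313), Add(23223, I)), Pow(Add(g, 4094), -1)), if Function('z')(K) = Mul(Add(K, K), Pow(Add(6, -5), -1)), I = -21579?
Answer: Rational(-1291, 2041) ≈ -0.63253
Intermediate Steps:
Function('z')(K) = Mul(2, K) (Function('z')(K) = Mul(Mul(2, K), Pow(1, -1)) = Mul(Mul(2, K), 1) = Mul(2, K))
g = 8152 (g = Add(Mul(2, 2), Mul(-84, -97)) = Add(4, 8148) = 8152)
Mul(Add(Mul(30, -313), Add(23223, I)), Pow(Add(g, 4094), -1)) = Mul(Add(Mul(30, -313), Add(23223, -21579)), Pow(Add(8152, 4094), -1)) = Mul(Add(-9390, 1644), Pow(12246, -1)) = Mul(-7746, Rational(1, 12246)) = Rational(-1291, 2041)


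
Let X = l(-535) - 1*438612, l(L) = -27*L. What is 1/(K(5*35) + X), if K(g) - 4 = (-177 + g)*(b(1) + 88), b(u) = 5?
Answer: -1/424349 ≈ -2.3566e-6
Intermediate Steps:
K(g) = -16457 + 93*g (K(g) = 4 + (-177 + g)*(5 + 88) = 4 + (-177 + g)*93 = 4 + (-16461 + 93*g) = -16457 + 93*g)
X = -424167 (X = -27*(-535) - 1*438612 = 14445 - 438612 = -424167)
1/(K(5*35) + X) = 1/((-16457 + 93*(5*35)) - 424167) = 1/((-16457 + 93*175) - 424167) = 1/((-16457 + 16275) - 424167) = 1/(-182 - 424167) = 1/(-424349) = -1/424349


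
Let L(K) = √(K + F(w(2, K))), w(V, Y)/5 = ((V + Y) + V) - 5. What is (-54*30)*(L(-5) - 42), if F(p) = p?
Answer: 68040 - 1620*I*√35 ≈ 68040.0 - 9584.0*I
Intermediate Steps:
w(V, Y) = -25 + 5*Y + 10*V (w(V, Y) = 5*(((V + Y) + V) - 5) = 5*((Y + 2*V) - 5) = 5*(-5 + Y + 2*V) = -25 + 5*Y + 10*V)
L(K) = √(-5 + 6*K) (L(K) = √(K + (-25 + 5*K + 10*2)) = √(K + (-25 + 5*K + 20)) = √(K + (-5 + 5*K)) = √(-5 + 6*K))
(-54*30)*(L(-5) - 42) = (-54*30)*(√(-5 + 6*(-5)) - 42) = -1620*(√(-5 - 30) - 42) = -1620*(√(-35) - 42) = -1620*(I*√35 - 42) = -1620*(-42 + I*√35) = 68040 - 1620*I*√35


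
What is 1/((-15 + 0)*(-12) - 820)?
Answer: -1/640 ≈ -0.0015625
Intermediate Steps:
1/((-15 + 0)*(-12) - 820) = 1/(-15*(-12) - 820) = 1/(180 - 820) = 1/(-640) = -1/640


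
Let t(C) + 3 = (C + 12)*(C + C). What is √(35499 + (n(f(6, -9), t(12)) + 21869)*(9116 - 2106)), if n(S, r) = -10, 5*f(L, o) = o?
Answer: √153267089 ≈ 12380.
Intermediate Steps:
t(C) = -3 + 2*C*(12 + C) (t(C) = -3 + (C + 12)*(C + C) = -3 + (12 + C)*(2*C) = -3 + 2*C*(12 + C))
f(L, o) = o/5
√(35499 + (n(f(6, -9), t(12)) + 21869)*(9116 - 2106)) = √(35499 + (-10 + 21869)*(9116 - 2106)) = √(35499 + 21859*7010) = √(35499 + 153231590) = √153267089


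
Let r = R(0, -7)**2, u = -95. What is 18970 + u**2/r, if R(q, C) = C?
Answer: 938555/49 ≈ 19154.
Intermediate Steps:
r = 49 (r = (-7)**2 = 49)
18970 + u**2/r = 18970 + (-95)**2/49 = 18970 + 9025*(1/49) = 18970 + 9025/49 = 938555/49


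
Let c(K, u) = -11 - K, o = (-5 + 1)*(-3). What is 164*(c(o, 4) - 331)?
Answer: -58056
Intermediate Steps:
o = 12 (o = -4*(-3) = 12)
164*(c(o, 4) - 331) = 164*((-11 - 1*12) - 331) = 164*((-11 - 12) - 331) = 164*(-23 - 331) = 164*(-354) = -58056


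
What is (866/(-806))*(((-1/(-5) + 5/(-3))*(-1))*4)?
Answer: -38104/6045 ≈ -6.3034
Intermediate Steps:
(866/(-806))*(((-1/(-5) + 5/(-3))*(-1))*4) = (866*(-1/806))*(((-1*(-1/5) + 5*(-1/3))*(-1))*4) = -433*(1/5 - 5/3)*(-1)*4/403 = -433*(-22/15*(-1))*4/403 = -9526*4/6045 = -433/403*88/15 = -38104/6045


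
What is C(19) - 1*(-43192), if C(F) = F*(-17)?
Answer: 42869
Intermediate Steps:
C(F) = -17*F
C(19) - 1*(-43192) = -17*19 - 1*(-43192) = -323 + 43192 = 42869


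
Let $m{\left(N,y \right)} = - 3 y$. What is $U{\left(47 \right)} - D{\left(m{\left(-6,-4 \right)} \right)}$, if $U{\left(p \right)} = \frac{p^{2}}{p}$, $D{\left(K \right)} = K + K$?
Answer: $23$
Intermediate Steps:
$D{\left(K \right)} = 2 K$
$U{\left(p \right)} = p$
$U{\left(47 \right)} - D{\left(m{\left(-6,-4 \right)} \right)} = 47 - 2 \left(\left(-3\right) \left(-4\right)\right) = 47 - 2 \cdot 12 = 47 - 24 = 23$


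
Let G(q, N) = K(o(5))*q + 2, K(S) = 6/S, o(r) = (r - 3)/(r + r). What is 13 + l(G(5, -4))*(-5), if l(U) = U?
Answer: -747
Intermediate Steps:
o(r) = (-3 + r)/(2*r) (o(r) = (-3 + r)/((2*r)) = (-3 + r)*(1/(2*r)) = (-3 + r)/(2*r))
G(q, N) = 2 + 30*q (G(q, N) = (6/(((½)*(-3 + 5)/5)))*q + 2 = (6/(((½)*(⅕)*2)))*q + 2 = (6/(⅕))*q + 2 = (6*5)*q + 2 = 30*q + 2 = 2 + 30*q)
13 + l(G(5, -4))*(-5) = 13 + (2 + 30*5)*(-5) = 13 + (2 + 150)*(-5) = 13 + 152*(-5) = 13 - 760 = -747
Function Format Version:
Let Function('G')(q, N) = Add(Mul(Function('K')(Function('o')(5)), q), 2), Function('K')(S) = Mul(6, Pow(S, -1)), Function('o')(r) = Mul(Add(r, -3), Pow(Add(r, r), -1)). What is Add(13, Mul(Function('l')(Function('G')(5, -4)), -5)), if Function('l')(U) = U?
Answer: -747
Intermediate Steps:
Function('o')(r) = Mul(Rational(1, 2), Pow(r, -1), Add(-3, r)) (Function('o')(r) = Mul(Add(-3, r), Pow(Mul(2, r), -1)) = Mul(Add(-3, r), Mul(Rational(1, 2), Pow(r, -1))) = Mul(Rational(1, 2), Pow(r, -1), Add(-3, r)))
Function('G')(q, N) = Add(2, Mul(30, q)) (Function('G')(q, N) = Add(Mul(Mul(6, Pow(Mul(Rational(1, 2), Pow(5, -1), Add(-3, 5)), -1)), q), 2) = Add(Mul(Mul(6, Pow(Mul(Rational(1, 2), Rational(1, 5), 2), -1)), q), 2) = Add(Mul(Mul(6, Pow(Rational(1, 5), -1)), q), 2) = Add(Mul(Mul(6, 5), q), 2) = Add(Mul(30, q), 2) = Add(2, Mul(30, q)))
Add(13, Mul(Function('l')(Function('G')(5, -4)), -5)) = Add(13, Mul(Add(2, Mul(30, 5)), -5)) = Add(13, Mul(Add(2, 150), -5)) = Add(13, Mul(152, -5)) = Add(13, -760) = -747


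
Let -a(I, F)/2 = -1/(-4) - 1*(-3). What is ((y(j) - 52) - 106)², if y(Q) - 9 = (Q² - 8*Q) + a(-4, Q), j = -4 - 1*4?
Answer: 3025/4 ≈ 756.25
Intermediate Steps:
j = -8 (j = -4 - 4 = -8)
a(I, F) = -13/2 (a(I, F) = -2*(-1/(-4) - 1*(-3)) = -2*(-1*(-¼) + 3) = -2*(¼ + 3) = -2*13/4 = -13/2)
y(Q) = 5/2 + Q² - 8*Q (y(Q) = 9 + ((Q² - 8*Q) - 13/2) = 9 + (-13/2 + Q² - 8*Q) = 5/2 + Q² - 8*Q)
((y(j) - 52) - 106)² = (((5/2 + (-8)² - 8*(-8)) - 52) - 106)² = (((5/2 + 64 + 64) - 52) - 106)² = ((261/2 - 52) - 106)² = (157/2 - 106)² = (-55/2)² = 3025/4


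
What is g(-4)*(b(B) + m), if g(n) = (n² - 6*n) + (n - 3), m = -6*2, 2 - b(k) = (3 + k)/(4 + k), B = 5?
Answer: -1078/3 ≈ -359.33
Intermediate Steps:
b(k) = 2 - (3 + k)/(4 + k)
m = -12
g(n) = -3 + n² - 5*n (g(n) = (n² - 6*n) + (-3 + n) = -3 + n² - 5*n)
g(-4)*(b(B) + m) = (-3 + (-4)² - 5*(-4))*((5 + 5)/(4 + 5) - 12) = (-3 + 16 + 20)*(10/9 - 12) = 33*((⅑)*10 - 12) = 33*(10/9 - 12) = 33*(-98/9) = -1078/3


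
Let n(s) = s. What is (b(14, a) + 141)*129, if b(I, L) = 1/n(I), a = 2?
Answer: 254775/14 ≈ 18198.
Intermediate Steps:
b(I, L) = 1/I
(b(14, a) + 141)*129 = (1/14 + 141)*129 = (1975/14)*129 = 254775/14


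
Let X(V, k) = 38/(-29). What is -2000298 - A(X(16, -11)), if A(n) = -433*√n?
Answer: -2000298 + 433*I*√1102/29 ≈ -2.0003e+6 + 495.66*I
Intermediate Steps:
X(V, k) = -38/29 (X(V, k) = 38*(-1/29) = -38/29)
-2000298 - A(X(16, -11)) = -2000298 - (-433)*√(-38/29) = -2000298 - (-433)*I*√1102/29 = -2000298 + 433*I*√1102/29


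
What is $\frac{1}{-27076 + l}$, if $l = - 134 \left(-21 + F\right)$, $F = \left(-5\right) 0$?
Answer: $- \frac{1}{24262} \approx -4.1217 \cdot 10^{-5}$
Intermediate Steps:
$F = 0$
$l = 2814$ ($l = - 134 \left(-21 + 0\right) = \left(-134\right) \left(-21\right) = 2814$)
$\frac{1}{-27076 + l} = \frac{1}{-27076 + 2814} = \frac{1}{-24262} = - \frac{1}{24262}$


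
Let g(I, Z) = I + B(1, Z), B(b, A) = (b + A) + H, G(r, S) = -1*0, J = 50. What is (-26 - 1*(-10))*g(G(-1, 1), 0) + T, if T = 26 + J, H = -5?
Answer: 140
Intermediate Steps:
G(r, S) = 0
T = 76 (T = 26 + 50 = 76)
B(b, A) = -5 + A + b (B(b, A) = (b + A) - 5 = (A + b) - 5 = -5 + A + b)
g(I, Z) = -4 + I + Z (g(I, Z) = I + (-5 + Z + 1) = I + (-4 + Z) = -4 + I + Z)
(-26 - 1*(-10))*g(G(-1, 1), 0) + T = (-26 - 1*(-10))*(-4 + 0 + 0) + 76 = (-26 + 10)*(-4) + 76 = -16*(-4) + 76 = 64 + 76 = 140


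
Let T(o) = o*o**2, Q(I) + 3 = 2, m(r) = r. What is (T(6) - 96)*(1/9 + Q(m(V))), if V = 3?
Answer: -320/3 ≈ -106.67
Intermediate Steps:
Q(I) = -1 (Q(I) = -3 + 2 = -1)
T(o) = o**3
(T(6) - 96)*(1/9 + Q(m(V))) = (6**3 - 96)*(1/9 - 1) = (216 - 96)*(1/9 - 1) = 120*(-8/9) = -320/3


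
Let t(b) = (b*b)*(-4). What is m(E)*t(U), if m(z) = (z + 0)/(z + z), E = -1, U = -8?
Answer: -128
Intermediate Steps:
t(b) = -4*b² (t(b) = b²*(-4) = -4*b²)
m(z) = ½ (m(z) = z/((2*z)) = z*(1/(2*z)) = ½)
m(E)*t(U) = (-4*(-8)²)/2 = (-4*64)/2 = (½)*(-256) = -128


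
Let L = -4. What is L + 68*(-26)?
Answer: -1772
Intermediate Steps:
L + 68*(-26) = -4 + 68*(-26) = -4 - 1768 = -1772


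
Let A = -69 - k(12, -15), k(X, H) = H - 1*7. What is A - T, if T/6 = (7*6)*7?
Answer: -1811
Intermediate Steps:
T = 1764 (T = 6*((7*6)*7) = 6*(42*7) = 6*294 = 1764)
k(X, H) = -7 + H (k(X, H) = H - 7 = -7 + H)
A = -47 (A = -69 - (-7 - 15) = -69 - 1*(-22) = -69 + 22 = -47)
A - T = -47 - 1*1764 = -47 - 1764 = -1811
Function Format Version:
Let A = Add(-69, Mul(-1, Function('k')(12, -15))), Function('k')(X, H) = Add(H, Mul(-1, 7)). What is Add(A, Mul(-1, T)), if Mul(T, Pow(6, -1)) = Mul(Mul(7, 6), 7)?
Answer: -1811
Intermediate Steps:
T = 1764 (T = Mul(6, Mul(Mul(7, 6), 7)) = Mul(6, Mul(42, 7)) = Mul(6, 294) = 1764)
Function('k')(X, H) = Add(-7, H) (Function('k')(X, H) = Add(H, -7) = Add(-7, H))
A = -47 (A = Add(-69, Mul(-1, Add(-7, -15))) = Add(-69, Mul(-1, -22)) = Add(-69, 22) = -47)
Add(A, Mul(-1, T)) = Add(-47, Mul(-1, 1764)) = Add(-47, -1764) = -1811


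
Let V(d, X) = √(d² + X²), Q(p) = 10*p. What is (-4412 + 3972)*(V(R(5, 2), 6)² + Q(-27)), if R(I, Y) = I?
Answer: 91960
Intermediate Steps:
V(d, X) = √(X² + d²)
(-4412 + 3972)*(V(R(5, 2), 6)² + Q(-27)) = (-4412 + 3972)*((√(6² + 5²))² + 10*(-27)) = -440*((√(36 + 25))² - 270) = -440*((√61)² - 270) = -440*(61 - 270) = -440*(-209) = 91960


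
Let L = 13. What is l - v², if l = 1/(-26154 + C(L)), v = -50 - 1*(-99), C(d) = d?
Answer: -62764542/26141 ≈ -2401.0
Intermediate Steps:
v = 49 (v = -50 + 99 = 49)
l = -1/26141 (l = 1/(-26154 + 13) = 1/(-26141) = -1/26141 ≈ -3.8254e-5)
l - v² = -1/26141 - 1*49² = -1/26141 - 1*2401 = -1/26141 - 2401 = -62764542/26141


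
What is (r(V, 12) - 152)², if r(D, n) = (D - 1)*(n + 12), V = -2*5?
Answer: 173056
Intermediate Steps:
V = -10
r(D, n) = (-1 + D)*(12 + n)
(r(V, 12) - 152)² = ((-12 - 1*12 + 12*(-10) - 10*12) - 152)² = ((-12 - 12 - 120 - 120) - 152)² = (-264 - 152)² = (-416)² = 173056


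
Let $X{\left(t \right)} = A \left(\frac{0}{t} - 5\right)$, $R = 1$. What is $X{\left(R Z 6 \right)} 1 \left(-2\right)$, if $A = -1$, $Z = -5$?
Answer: $-10$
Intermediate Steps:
$X{\left(t \right)} = 5$ ($X{\left(t \right)} = - (\frac{0}{t} - 5) = - (0 - 5) = \left(-1\right) \left(-5\right) = 5$)
$X{\left(R Z 6 \right)} 1 \left(-2\right) = 5 \cdot 1 \left(-2\right) = 5 \left(-2\right) = -10$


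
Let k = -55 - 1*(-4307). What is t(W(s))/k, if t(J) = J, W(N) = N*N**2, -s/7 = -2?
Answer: 686/1063 ≈ 0.64534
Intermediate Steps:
s = 14 (s = -7*(-2) = 14)
W(N) = N**3
k = 4252 (k = -55 + 4307 = 4252)
t(W(s))/k = 14**3/4252 = 2744*(1/4252) = 686/1063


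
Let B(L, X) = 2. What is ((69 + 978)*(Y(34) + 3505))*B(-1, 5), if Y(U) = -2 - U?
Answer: 7264086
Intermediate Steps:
((69 + 978)*(Y(34) + 3505))*B(-1, 5) = ((69 + 978)*((-2 - 1*34) + 3505))*2 = (1047*((-2 - 34) + 3505))*2 = (1047*(-36 + 3505))*2 = (1047*3469)*2 = 3632043*2 = 7264086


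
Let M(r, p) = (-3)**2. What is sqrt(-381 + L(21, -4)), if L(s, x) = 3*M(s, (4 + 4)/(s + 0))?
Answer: I*sqrt(354) ≈ 18.815*I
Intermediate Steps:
M(r, p) = 9
L(s, x) = 27 (L(s, x) = 3*9 = 27)
sqrt(-381 + L(21, -4)) = sqrt(-381 + 27) = sqrt(-354) = I*sqrt(354)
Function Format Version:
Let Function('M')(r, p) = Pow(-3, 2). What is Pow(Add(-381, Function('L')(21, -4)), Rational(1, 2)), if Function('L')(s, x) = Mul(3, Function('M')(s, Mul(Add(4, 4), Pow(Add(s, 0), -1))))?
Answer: Mul(I, Pow(354, Rational(1, 2))) ≈ Mul(18.815, I)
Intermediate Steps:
Function('M')(r, p) = 9
Function('L')(s, x) = 27 (Function('L')(s, x) = Mul(3, 9) = 27)
Pow(Add(-381, Function('L')(21, -4)), Rational(1, 2)) = Pow(Add(-381, 27), Rational(1, 2)) = Pow(-354, Rational(1, 2)) = Mul(I, Pow(354, Rational(1, 2)))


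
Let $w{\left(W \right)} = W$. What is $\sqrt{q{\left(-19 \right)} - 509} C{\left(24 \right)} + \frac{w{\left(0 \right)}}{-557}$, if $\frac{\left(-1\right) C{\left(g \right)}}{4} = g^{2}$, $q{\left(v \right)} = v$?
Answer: $- 9216 i \sqrt{33} \approx - 52942.0 i$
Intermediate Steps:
$C{\left(g \right)} = - 4 g^{2}$
$\sqrt{q{\left(-19 \right)} - 509} C{\left(24 \right)} + \frac{w{\left(0 \right)}}{-557} = \sqrt{-19 - 509} \left(- 4 \cdot 24^{2}\right) + \frac{0}{-557} = \sqrt{-528} \left(\left(-4\right) 576\right) + 0 \left(- \frac{1}{557}\right) = 4 i \sqrt{33} \left(-2304\right) + 0 = - 9216 i \sqrt{33} + 0 = - 9216 i \sqrt{33}$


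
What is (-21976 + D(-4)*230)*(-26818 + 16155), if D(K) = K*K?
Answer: 195090248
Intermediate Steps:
D(K) = K²
(-21976 + D(-4)*230)*(-26818 + 16155) = (-21976 + (-4)²*230)*(-26818 + 16155) = (-21976 + 16*230)*(-10663) = (-21976 + 3680)*(-10663) = -18296*(-10663) = 195090248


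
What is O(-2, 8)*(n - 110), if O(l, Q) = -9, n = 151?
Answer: -369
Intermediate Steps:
O(-2, 8)*(n - 110) = -9*(151 - 110) = -9*41 = -369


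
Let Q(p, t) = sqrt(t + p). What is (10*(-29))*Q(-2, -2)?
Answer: -580*I ≈ -580.0*I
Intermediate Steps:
Q(p, t) = sqrt(p + t)
(10*(-29))*Q(-2, -2) = (10*(-29))*sqrt(-2 - 2) = -580*I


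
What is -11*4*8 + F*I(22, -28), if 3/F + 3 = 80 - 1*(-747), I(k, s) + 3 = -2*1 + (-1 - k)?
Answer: -72533/206 ≈ -352.10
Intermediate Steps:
I(k, s) = -6 - k (I(k, s) = -3 + (-2*1 + (-1 - k)) = -3 + (-2 + (-1 - k)) = -3 + (-3 - k) = -6 - k)
F = 3/824 (F = 3/(-3 + (80 - 1*(-747))) = 3/(-3 + (80 + 747)) = 3/(-3 + 827) = 3/824 ≈ 0.0036408)
-11*4*8 + F*I(22, -28) = -11*4*8 + 3*(-6 - 1*22)/824 = -44*8 + 3*(-6 - 22)/824 = -352 + (3/824)*(-28) = -352 - 21/206 = -72533/206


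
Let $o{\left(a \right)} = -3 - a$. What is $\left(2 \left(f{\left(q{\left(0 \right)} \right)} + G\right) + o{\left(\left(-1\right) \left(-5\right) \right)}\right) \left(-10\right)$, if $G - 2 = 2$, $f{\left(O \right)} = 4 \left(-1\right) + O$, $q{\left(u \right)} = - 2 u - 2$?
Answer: $120$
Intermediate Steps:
$q{\left(u \right)} = -2 - 2 u$
$f{\left(O \right)} = -4 + O$
$G = 4$ ($G = 2 + 2 = 4$)
$\left(2 \left(f{\left(q{\left(0 \right)} \right)} + G\right) + o{\left(\left(-1\right) \left(-5\right) \right)}\right) \left(-10\right) = \left(2 \left(\left(-4 - 2\right) + 4\right) - \left(3 - -5\right)\right) \left(-10\right) = \left(2 \left(\left(-4 + \left(-2 + 0\right)\right) + 4\right) - 8\right) \left(-10\right) = \left(2 \left(\left(-4 - 2\right) + 4\right) - 8\right) \left(-10\right) = \left(2 \left(-6 + 4\right) - 8\right) \left(-10\right) = \left(2 \left(-2\right) - 8\right) \left(-10\right) = \left(-4 - 8\right) \left(-10\right) = \left(-12\right) \left(-10\right) = 120$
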